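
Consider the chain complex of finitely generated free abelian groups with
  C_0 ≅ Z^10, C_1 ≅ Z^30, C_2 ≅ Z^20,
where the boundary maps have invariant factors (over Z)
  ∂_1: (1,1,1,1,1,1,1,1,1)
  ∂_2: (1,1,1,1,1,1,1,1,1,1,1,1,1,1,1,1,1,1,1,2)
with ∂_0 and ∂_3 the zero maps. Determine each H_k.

H_0 ≅ Z,  H_1 ≅ Z ⊕ Z/2,  H_2 = 0.

H_0: b_0 = 10 − 0 − 9 = 1; torsion from ∂_1 factors > 1: none. So H_0 ≅ Z.
H_1: b_1 = 30 − 9 − 20 = 1; torsion from ∂_2 factors > 1: [2]. So H_1 ≅ Z ⊕ Z/2.
H_2: b_2 = 20 − 20 − 0 = 0; torsion from ∂_3 factors > 1: none. So H_2 ≅ 0.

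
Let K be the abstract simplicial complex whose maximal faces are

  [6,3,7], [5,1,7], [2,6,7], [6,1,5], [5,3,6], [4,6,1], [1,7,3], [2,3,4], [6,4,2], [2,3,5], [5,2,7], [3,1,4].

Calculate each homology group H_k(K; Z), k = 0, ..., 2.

H_0 ≅ Z,  H_1 ≅ Z/2,  H_2 = 0.

K has 7 vertices, 18 edges, 12 triangles.
rank ∂_0 = 0, rank ∂_1 = 6 ⇒ b_0 = 7 − 0 − 6 = 1; all invariant factors of ∂_1 are 1 so no torsion. So H_0 ≅ Z.
rank ∂_1 = 6, rank ∂_2 = 12 ⇒ b_1 = 18 − 6 − 12 = 0; ∂_2 has invariant factor(s) [2] giving torsion. So H_1 ≅ Z/2.
rank ∂_2 = 12, rank ∂_3 = 0 ⇒ b_2 = 12 − 12 − 0 = 0. So H_2 ≅ 0.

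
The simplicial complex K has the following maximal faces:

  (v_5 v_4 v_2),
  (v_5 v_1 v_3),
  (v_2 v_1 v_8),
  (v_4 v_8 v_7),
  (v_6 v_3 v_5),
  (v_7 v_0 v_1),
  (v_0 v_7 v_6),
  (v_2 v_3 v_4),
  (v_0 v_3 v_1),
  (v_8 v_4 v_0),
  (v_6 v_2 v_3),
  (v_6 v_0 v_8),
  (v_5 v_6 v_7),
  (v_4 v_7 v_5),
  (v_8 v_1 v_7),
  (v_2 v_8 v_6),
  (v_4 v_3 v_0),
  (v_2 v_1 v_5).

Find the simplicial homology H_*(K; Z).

H_0 ≅ Z,  H_1 ≅ Z ⊕ Z/2,  H_2 = 0.

Fix the vertex order v_0 < v_1 < v_2 < v_3 < v_4 < v_5 < v_6 < v_7 < v_8 and write every simplex with vertices in increasing order. Then dim K = 2 and the simplices of K are:

  0-simplices (9): [v_0], [v_1], [v_2], [v_3], [v_4], [v_5], [v_6], [v_7], [v_8]
  1-simplices (27): (27 of them)
  2-simplices (18): (18 of them)

giving chain groups C_0 ≅ Z^9, C_1 ≅ Z^27, C_2 ≅ Z^18.

∂_1: C_1 → C_0 sends each edge [p,q] (with p < q) to q − p. For instance
  ∂[v_5,v_6] = [v_6] − [v_5].
The 9×27 boundary matrix has rank 8 and Smith normal form diag(1,1,1,1,1,1,1,1).

Boundary ∂_2: C_2 → C_1 acts by ∂[p,q,r] = [q,r] − [p,r] + [p,q]. For instance
  ∂[v_4,v_5,v_7] = [v_5,v_7] − [v_4,v_7] + [v_4,v_5],
  ∂[v_2,v_6,v_8] = [v_6,v_8] − [v_2,v_8] + [v_2,v_6].
This gives a 27×18 integer matrix of rank 18; reducing to Smith normal form yields diagonal entries (1,1,1,1,1,1,1,1,1,1,1,1,1,1,1,1,1,2).

Reading off H_k = ker ∂_k / im ∂_{k+1}:

  H_0: rank C_0 − rank ∂_1 = 9 − 8 = 1, and the invariant factors of ∂_1 are all 1, so H_0 = Z.
  H_1: rank ker ∂_1 − rank ∂_2 = (27 − 8) − 18 = 1, and ∂_2 has invariant factor 2 > 1, so H_1 = Z ⊕ Z/2.
  H_2: rank ker ∂_2 − rank ∂_3 = (18 − 18) − 0 = 0, and there is no ∂_3, so H_2 = 0.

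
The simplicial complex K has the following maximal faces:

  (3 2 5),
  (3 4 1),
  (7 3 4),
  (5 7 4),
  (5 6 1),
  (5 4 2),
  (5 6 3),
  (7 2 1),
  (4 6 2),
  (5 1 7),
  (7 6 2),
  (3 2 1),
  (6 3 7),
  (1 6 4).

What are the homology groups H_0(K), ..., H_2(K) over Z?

H_0 ≅ Z,  H_1 ≅ Z^2,  H_2 ≅ Z.

Order the vertices as 1 < 2 < 3 < 4 < 5 < 6 < 7. Listing each simplex with vertices in this order, K has dimension 2 with simplices:

  0-simplices (7): [1], [2], [3], [4], [5], [6], [7]
  1-simplices (21): [1,2], [1,3], [1,4], [1,5], [1,6], [1,7], [2,3], [2,4], [2,5], [2,6], [2,7], [3,4], [3,5], [3,6], [3,7], [4,5], [4,6], [4,7], [5,6], [5,7], [6,7]
  2-simplices (14): [1,2,3], [1,2,7], [1,3,4], [1,4,6], [1,5,6], [1,5,7], [2,3,5], [2,4,5], [2,4,6], [2,6,7], [3,4,7], [3,5,6], [3,6,7], [4,5,7]

Hence C_0 ≅ Z^7, C_1 ≅ Z^21, C_2 ≅ Z^14.

The boundary map ∂_1: C_1 → C_0 is given by ∂[p,q] = [q] − [p]. For instance
  ∂[1,4] = [4] − [1].
As a 7×21 matrix over Z this has rank 6, with invariant factors (1,1,1,1,1,1).

Boundary ∂_2: C_2 → C_1 sends each 2-simplex [p,q,r] to [q,r] − [p,r] + [p,q]. For instance
  ∂[1,5,7] = [5,7] − [1,7] + [1,5],
  ∂[2,4,5] = [4,5] − [2,5] + [2,4].
The resulting 21×14 matrix has rank 13, and its Smith normal form has invariant factors (1,1,1,1,1,1,1,1,1,1,1,1,1).

From H_k ≅ ker(∂_k) / im(∂_{k+1}) we obtain:

  H_0: rank C_0 − rank ∂_1 = 7 − 6 = 1, and the invariant factors of ∂_1 are all 1, so H_0 = Z.
  H_1: rank ker ∂_1 − rank ∂_2 = (21 − 6) − 13 = 2, and the invariant factors of ∂_2 are all 1, so H_1 = Z^2.
  H_2: rank ker ∂_2 − rank ∂_3 = (14 − 13) − 0 = 1, and there is no ∂_3, so H_2 = Z.

(K is a triangulation of the torus T^2.)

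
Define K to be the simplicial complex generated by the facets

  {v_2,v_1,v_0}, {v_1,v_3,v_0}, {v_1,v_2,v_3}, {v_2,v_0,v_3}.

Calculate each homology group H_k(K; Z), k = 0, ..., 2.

K has 4 vertices, 6 edges, 4 triangles.
rank ∂_0 = 0, rank ∂_1 = 3 ⇒ b_0 = 4 − 0 − 3 = 1; all invariant factors of ∂_1 are 1 so no torsion. So H_0 ≅ Z.
rank ∂_1 = 3, rank ∂_2 = 3 ⇒ b_1 = 6 − 3 − 3 = 0; all invariant factors of ∂_2 are 1 so no torsion. So H_1 ≅ 0.
rank ∂_2 = 3, rank ∂_3 = 0 ⇒ b_2 = 4 − 3 − 0 = 1. So H_2 ≅ Z.

H_0 = Z,  H_1 = 0,  H_2 = Z.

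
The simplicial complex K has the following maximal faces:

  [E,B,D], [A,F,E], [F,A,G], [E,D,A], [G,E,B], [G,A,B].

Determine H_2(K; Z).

H_2 = 0.

We work with the vertex ordering A < B < D < E < F < G. The simplices of K, each written with vertices in increasing order, are:

  0-simplices (6): A, B, D, E, F, G
  1-simplices (12): AB, AD, AE, AF, AG, BD, BE, BG, DE, EF, EG, FG
  2-simplices (6): ABG, ADE, AEF, AFG, BDE, BEG

so the chain groups are C_0 ≅ Z^6, C_1 ≅ Z^12, C_2 ≅ Z^6.

The boundary map ∂_1: C_1 → C_0 sends each edge [p,q] (with p < q) to q − p. For instance
  ∂DE = E − D.
This gives a 6×12 integer matrix of rank 5; reducing to Smith normal form yields diagonal entries (1,1,1,1,1).

Boundary ∂_2: C_2 → C_1 acts by ∂[p,q,r] = [q,r] − [p,r] + [p,q]. For instance
  ∂ABG = BG − AG + AB,
  ∂ADE = DE − AE + AD.
This gives a 12×6 integer matrix of rank 6; reducing to Smith normal form yields diagonal entries (1,1,1,1,1,1).

From H_k ≅ ker(∂_k) / im(∂_{k+1}) we obtain:

  H_2: rank ker ∂_2 − rank ∂_3 = (6 − 6) − 0 = 0, and there is no ∂_3, so H_2 ≅ 0.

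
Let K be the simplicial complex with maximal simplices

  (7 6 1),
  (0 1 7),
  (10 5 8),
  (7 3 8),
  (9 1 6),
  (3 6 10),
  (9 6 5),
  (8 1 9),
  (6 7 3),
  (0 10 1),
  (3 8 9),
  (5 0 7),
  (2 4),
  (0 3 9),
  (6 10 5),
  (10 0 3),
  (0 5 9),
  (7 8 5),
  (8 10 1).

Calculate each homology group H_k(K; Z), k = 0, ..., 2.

Fix the vertex order 0 < 1 < 2 < 3 < 4 < 5 < 6 < 7 < 8 < 9 < 10 and write every simplex with vertices in increasing order. Then dim K = 2 and the simplices of K are:

  0-simplices (11): [0], [1], [2], [3], [4], [5], [6], [7], [8], [9], [10]
  1-simplices (28): (28 of them)
  2-simplices (18): (18 of them)

giving chain groups C_0 ≅ Z^11, C_1 ≅ Z^28, C_2 ≅ Z^18.

Boundary ∂_1: C_1 → C_0 maps an edge to its endpoints' difference, ∂[p,q] = q − p. For instance
  ∂[0,7] = [7] − [0].
The 11×28 boundary matrix has rank 9 and Smith normal form diag(1,1,1,1,1,1,1,1,1).

Boundary ∂_2: C_2 → C_1 maps a triangle to the signed sum of its edges. For instance
  ∂[0,3,9] = [3,9] − [0,9] + [0,3],
  ∂[0,1,7] = [1,7] − [0,7] + [0,1].
This gives a 28×18 integer matrix of rank 17; reducing to Smith normal form yields diagonal entries (1,1,1,1,1,1,1,1,1,1,1,1,1,1,1,1,1).

Now H_k = ker ∂_k / im ∂_{k+1}, so:

  H_0: rank C_0 − rank ∂_1 = 11 − 9 = 2, and the invariant factors of ∂_1 are all 1, so H_0 ≅ Z^2.
  H_1: rank ker ∂_1 − rank ∂_2 = (28 − 9) − 17 = 2, and the invariant factors of ∂_2 are all 1, so H_1 ≅ Z^2.
  H_2: rank ker ∂_2 − rank ∂_3 = (18 − 17) − 0 = 1, and there is no ∂_3, so H_2 ≅ Z.

H_0 = Z^2,  H_1 = Z^2,  H_2 = Z.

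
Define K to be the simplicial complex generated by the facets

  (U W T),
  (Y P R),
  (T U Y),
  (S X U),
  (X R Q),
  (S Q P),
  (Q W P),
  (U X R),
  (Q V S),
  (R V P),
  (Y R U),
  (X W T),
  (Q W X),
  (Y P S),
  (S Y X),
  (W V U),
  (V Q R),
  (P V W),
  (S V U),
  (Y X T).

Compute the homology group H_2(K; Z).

We work with the vertex ordering P < Q < R < S < T < U < V < W < X < Y. The simplices of K, each written with vertices in increasing order, are:

  0-simplices (10): P, Q, R, S, T, U, V, W, X, Y
  1-simplices (30): PQ, PR, PS, PV, PW, PY, QR, QS, QV, QW, QX, RU, RV, RX, RY, SU, SV, SX, SY, TU, TW, TX, TY, UV, UW, UX, UY, VW, WX, XY
  2-simplices (20): PQS, PQW, PRV, PRY, PSY, PVW, QRV, QRX, QSV, QWX, RUX, RUY, SUV, SUX, SXY, TUW, TUY, TWX, TXY, UVW

giving chain groups C_0 ≅ Z^10, C_1 ≅ Z^30, C_2 ≅ Z^20.

The boundary map ∂_1: C_1 → C_0 is given by ∂[p,q] = [q] − [p].
This gives a 10×30 integer matrix of rank 9; reducing to Smith normal form yields diagonal entries (1,1,1,1,1,1,1,1,1).

Boundary ∂_2: C_2 → C_1 maps a triangle to the signed sum of its edges. For instance
  ∂PVW = VW − PW + PV,
  ∂TXY = XY − TY + TX.
The 30×20 boundary matrix has rank 20 and Smith normal form diag(1,1,1,1,1,1,1,1,1,1,1,1,1,1,1,1,1,1,1,2).

From H_k ≅ ker(∂_k) / im(∂_{k+1}) we obtain:

  H_2: rank ker ∂_2 − rank ∂_3 = (20 − 20) − 0 = 0, and there is no ∂_3, so H_2 ≅ 0.

H_2 ≅ 0.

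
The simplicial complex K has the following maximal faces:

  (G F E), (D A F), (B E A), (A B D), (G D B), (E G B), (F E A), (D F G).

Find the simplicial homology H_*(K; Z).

H_0 ≅ Z,  H_1 = 0,  H_2 ≅ Z.

Fix the vertex order A < B < D < E < F < G and write every simplex with vertices in increasing order. Then dim K = 2 and the simplices of K are:

  0-simplices (6): A, B, D, E, F, G
  1-simplices (12): AB, AD, AE, AF, BD, BE, BG, DF, DG, EF, EG, FG
  2-simplices (8): ABD, ABE, ADF, AEF, BDG, BEG, DFG, EFG

Hence C_0 ≅ Z^6, C_1 ≅ Z^12, C_2 ≅ Z^8.

∂_1: C_1 → C_0 maps an edge to its endpoints' difference, ∂[p,q] = q − p. For instance
  ∂FG = G − F.
The resulting 6×12 matrix has rank 5, and its Smith normal form has invariant factors (1,1,1,1,1).

∂_2: C_2 → C_1 acts by ∂[p,q,r] = [q,r] − [p,r] + [p,q]. For instance
  ∂EFG = FG − EG + EF,
  ∂ABD = BD − AD + AB.
The 12×8 boundary matrix has rank 7 and Smith normal form diag(1,1,1,1,1,1,1).

Now H_k = ker ∂_k / im ∂_{k+1}, so:

  H_0: rank C_0 − rank ∂_1 = 6 − 5 = 1, and the invariant factors of ∂_1 are all 1, so H_0 = Z.
  H_1: rank ker ∂_1 − rank ∂_2 = (12 − 5) − 7 = 0, and the invariant factors of ∂_2 are all 1, so H_1 = 0.
  H_2: rank ker ∂_2 − rank ∂_3 = (8 − 7) − 0 = 1, and there is no ∂_3, so H_2 = Z.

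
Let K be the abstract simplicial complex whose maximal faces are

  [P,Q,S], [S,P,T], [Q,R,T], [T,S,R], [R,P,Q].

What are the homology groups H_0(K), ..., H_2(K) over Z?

H_0 = Z,  H_1 = Z,  H_2 = 0.

K has 5 vertices, 10 edges, 5 triangles.
rank ∂_0 = 0, rank ∂_1 = 4 ⇒ b_0 = 5 − 0 − 4 = 1; all invariant factors of ∂_1 are 1 so no torsion. So H_0 ≅ Z.
rank ∂_1 = 4, rank ∂_2 = 5 ⇒ b_1 = 10 − 4 − 5 = 1; all invariant factors of ∂_2 are 1 so no torsion. So H_1 ≅ Z.
rank ∂_2 = 5, rank ∂_3 = 0 ⇒ b_2 = 5 − 5 − 0 = 0. So H_2 ≅ 0.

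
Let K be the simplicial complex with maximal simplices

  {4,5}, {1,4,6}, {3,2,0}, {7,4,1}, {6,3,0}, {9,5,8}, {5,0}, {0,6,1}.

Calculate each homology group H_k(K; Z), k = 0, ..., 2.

K has 10 vertices, 16 edges, 6 triangles.
rank ∂_0 = 0, rank ∂_1 = 9 ⇒ b_0 = 10 − 0 − 9 = 1; all invariant factors of ∂_1 are 1 so no torsion. So H_0 ≅ Z.
rank ∂_1 = 9, rank ∂_2 = 6 ⇒ b_1 = 16 − 9 − 6 = 1; all invariant factors of ∂_2 are 1 so no torsion. So H_1 ≅ Z.
rank ∂_2 = 6, rank ∂_3 = 0 ⇒ b_2 = 6 − 6 − 0 = 0. So H_2 ≅ 0.

H_0 ≅ Z,  H_1 ≅ Z,  H_2 = 0.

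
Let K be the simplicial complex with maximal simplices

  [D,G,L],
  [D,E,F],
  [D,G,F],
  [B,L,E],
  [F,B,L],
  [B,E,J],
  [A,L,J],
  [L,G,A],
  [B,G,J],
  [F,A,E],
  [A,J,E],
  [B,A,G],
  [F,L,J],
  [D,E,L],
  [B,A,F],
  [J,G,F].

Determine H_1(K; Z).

H_1 = Z^2.

Take the total order A < B < D < E < F < G < J < L on the vertex set. Then K (dimension 2) consists of the simplices:

  0-simplices (8): A, B, D, E, F, G, J, L
  1-simplices (24): AB, AE, AF, AG, AJ, AL, BE, BF, BG, BJ, BL, DE, DF, DG, DL, EF, EJ, EL, FG, FJ, FL, GJ, GL, JL
  2-simplices (16): ABF, ABG, AEF, AEJ, AGL, AJL, BEJ, BEL, BFL, BGJ, DEF, DEL, DFG, DGL, FGJ, FJL

giving chain groups C_0 ≅ Z^8, C_1 ≅ Z^24, C_2 ≅ Z^16.

Boundary ∂_1: C_1 → C_0 sends each edge [p,q] (with p < q) to q − p.
The 8×24 boundary matrix has rank 7 and Smith normal form diag(1,1,1,1,1,1,1).

∂_2: C_2 → C_1 maps a triangle to the signed sum of its edges. For instance
  ∂FGJ = GJ − FJ + FG,
  ∂AJL = JL − AL + AJ.
The 24×16 boundary matrix has rank 15 and Smith normal form diag(1,1,1,1,1,1,1,1,1,1,1,1,1,1,1).

From H_k ≅ ker(∂_k) / im(∂_{k+1}) we obtain:

  H_1: rank ker ∂_1 − rank ∂_2 = (24 − 7) − 15 = 2, and the invariant factors of ∂_2 are all 1, so H_1 ≅ Z^2.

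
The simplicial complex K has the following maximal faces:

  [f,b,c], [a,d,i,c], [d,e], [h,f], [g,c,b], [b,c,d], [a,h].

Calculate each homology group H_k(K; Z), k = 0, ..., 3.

We work with the vertex ordering a < b < c < d < e < f < g < h < i. The simplices of K, each written with vertices in increasing order, are:

  0-simplices (9): a, b, c, d, e, f, g, h, i
  1-simplices (15): ac, ad, ah, ai, bc, bd, bf, bg, cd, cf, cg, ci, de, di, fh
  2-simplices (7): acd, aci, adi, bcd, bcf, bcg, cdi
  3-simplices (1): acdi

so the chain groups are C_0 ≅ Z^9, C_1 ≅ Z^15, C_2 ≅ Z^7, C_3 ≅ Z^1.

∂_1: C_1 → C_0 is given by ∂[p,q] = [q] − [p].
The 9×15 boundary matrix has rank 8 and Smith normal form diag(1,1,1,1,1,1,1,1).

The boundary map ∂_2: C_2 → C_1 sends each 2-simplex [p,q,r] to [q,r] − [p,r] + [p,q]. For instance
  ∂cdi = di − ci + cd,
  ∂acd = cd − ad + ac.
This gives a 15×7 integer matrix of rank 6; reducing to Smith normal form yields diagonal entries (1,1,1,1,1,1).

The boundary map ∂_3: C_3 → C_2 sends each 3-simplex σ to the alternating sum Σ_i (−1)^i (σ with its i-th vertex removed). For instance
  ∂acdi = cdi − adi + aci − acd.
This gives a 7×1 integer matrix of rank 1; reducing to Smith normal form yields diagonal entries (1).

From H_k ≅ ker(∂_k) / im(∂_{k+1}) we obtain:

  H_0: rank C_0 − rank ∂_1 = 9 − 8 = 1, and the invariant factors of ∂_1 are all 1, so H_0 = Z.
  H_1: rank ker ∂_1 − rank ∂_2 = (15 − 8) − 6 = 1, and the invariant factors of ∂_2 are all 1, so H_1 = Z.
  H_2: rank ker ∂_2 − rank ∂_3 = (7 − 6) − 1 = 0, and the invariant factors of ∂_3 are all 1, so H_2 = 0.
  H_3: rank ker ∂_3 − rank ∂_4 = (1 − 1) − 0 = 0, and there is no ∂_4, so H_3 = 0.

H_0 = Z,  H_1 = Z,  H_2 = 0,  H_3 = 0.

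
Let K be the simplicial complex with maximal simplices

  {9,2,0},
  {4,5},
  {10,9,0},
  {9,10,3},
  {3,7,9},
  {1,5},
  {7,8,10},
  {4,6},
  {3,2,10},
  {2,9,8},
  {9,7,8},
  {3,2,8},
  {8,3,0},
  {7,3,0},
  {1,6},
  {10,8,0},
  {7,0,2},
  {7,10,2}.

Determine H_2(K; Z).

H_2 = Z.

K has 11 vertices, 25 edges, 14 triangles.
rank ∂_2 = 13, rank ∂_3 = 0 ⇒ b_2 = 14 − 13 − 0 = 1. So H_2 ≅ Z.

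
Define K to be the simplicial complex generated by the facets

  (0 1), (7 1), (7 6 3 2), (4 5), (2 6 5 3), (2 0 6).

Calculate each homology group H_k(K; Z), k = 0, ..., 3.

Take the total order 0 < 1 < 2 < 3 < 4 < 5 < 6 < 7 on the vertex set. Then K (dimension 3) consists of the simplices:

  0-simplices (8): [0], [1], [2], [3], [4], [5], [6], [7]
  1-simplices (14): [0,1], [0,2], [0,6], [1,7], [2,3], [2,5], [2,6], [2,7], [3,5], [3,6], [3,7], [4,5], [5,6], [6,7]
  2-simplices (8): [0,2,6], [2,3,5], [2,3,6], [2,3,7], [2,5,6], [2,6,7], [3,5,6], [3,6,7]
  3-simplices (2): [2,3,5,6], [2,3,6,7]

Hence C_0 ≅ Z^8, C_1 ≅ Z^14, C_2 ≅ Z^8, C_3 ≅ Z^2.

The boundary map ∂_1: C_1 → C_0 maps an edge to its endpoints' difference, ∂[p,q] = q − p. For instance
  ∂[0,2] = [2] − [0].
As a 8×14 matrix over Z this has rank 7, with invariant factors (1,1,1,1,1,1,1).

The boundary map ∂_2: C_2 → C_1 maps a triangle to the signed sum of its edges. For instance
  ∂[2,3,6] = [3,6] − [2,6] + [2,3],
  ∂[2,3,5] = [3,5] − [2,5] + [2,3].
As a 14×8 matrix over Z this has rank 6, with invariant factors (1,1,1,1,1,1).

∂_3: C_3 → C_2 sends each 3-simplex σ to the alternating sum Σ_i (−1)^i (σ with its i-th vertex removed). For instance
  ∂[2,3,5,6] = [3,5,6] − [2,5,6] + [2,3,6] − [2,3,5],
  ∂[2,3,6,7] = [3,6,7] − [2,6,7] + [2,3,7] − [2,3,6].
The 8×2 boundary matrix has rank 2 and Smith normal form diag(1,1).

Reading off H_k = ker ∂_k / im ∂_{k+1}:

  H_0: rank C_0 − rank ∂_1 = 8 − 7 = 1, and the invariant factors of ∂_1 are all 1, so H_0 ≅ Z.
  H_1: rank ker ∂_1 − rank ∂_2 = (14 − 7) − 6 = 1, and the invariant factors of ∂_2 are all 1, so H_1 ≅ Z.
  H_2: rank ker ∂_2 − rank ∂_3 = (8 − 6) − 2 = 0, and the invariant factors of ∂_3 are all 1, so H_2 ≅ 0.
  H_3: rank ker ∂_3 − rank ∂_4 = (2 − 2) − 0 = 0, and there is no ∂_4, so H_3 ≅ 0.

H_0 ≅ Z,  H_1 ≅ Z,  H_2 = 0,  H_3 = 0.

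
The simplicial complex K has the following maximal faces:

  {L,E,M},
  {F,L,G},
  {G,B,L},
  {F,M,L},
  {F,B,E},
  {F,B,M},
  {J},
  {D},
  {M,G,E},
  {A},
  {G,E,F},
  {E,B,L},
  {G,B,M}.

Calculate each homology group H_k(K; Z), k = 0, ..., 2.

H_0 ≅ Z^4,  H_1 ≅ Z/2Z,  H_2 = 0.

Order the vertices as A < B < D < E < F < G < J < L < M. Listing each simplex with vertices in this order, K has dimension 2 with simplices:

  0-simplices (9): A, B, D, E, F, G, J, L, M
  1-simplices (15): BE, BF, BG, BL, BM, EF, EG, EL, EM, FG, FL, FM, GL, GM, LM
  2-simplices (10): BEF, BEL, BFM, BGL, BGM, EFG, EGM, ELM, FGL, FLM

Hence C_0 ≅ Z^9, C_1 ≅ Z^15, C_2 ≅ Z^10.

∂_1: C_1 → C_0 maps an edge to its endpoints' difference, ∂[p,q] = q − p. For instance
  ∂FM = M − F.
As a 9×15 matrix over Z this has rank 5, with invariant factors (1,1,1,1,1).

∂_2: C_2 → C_1 acts by ∂[p,q,r] = [q,r] − [p,r] + [p,q]. For instance
  ∂EGM = GM − EM + EG,
  ∂BFM = FM − BM + BF.
The resulting 15×10 matrix has rank 10, and its Smith normal form has invariant factors (1,1,1,1,1,1,1,1,1,2).

Reading off H_k = ker ∂_k / im ∂_{k+1}:

  H_0: rank C_0 − rank ∂_1 = 9 − 5 = 4, and the invariant factors of ∂_1 are all 1, so H_0 = Z^4.
  H_1: rank ker ∂_1 − rank ∂_2 = (15 − 5) − 10 = 0, and ∂_2 has invariant factor 2 > 1, so H_1 = Z/2Z.
  H_2: rank ker ∂_2 − rank ∂_3 = (10 − 10) − 0 = 0, and there is no ∂_3, so H_2 = 0.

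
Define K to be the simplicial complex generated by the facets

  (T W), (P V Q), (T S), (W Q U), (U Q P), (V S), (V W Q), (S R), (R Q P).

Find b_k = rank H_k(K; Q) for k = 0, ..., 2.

We work with the vertex ordering P < Q < R < S < T < U < V < W. The simplices of K, each written with vertices in increasing order, are:

  0-simplices (8): P, Q, R, S, T, U, V, W
  1-simplices (14): PQ, PR, PU, PV, QR, QU, QV, QW, RS, ST, SV, TW, UW, VW
  2-simplices (5): PQR, PQU, PQV, QUW, QVW

so the chain groups are C_0 ≅ Z^8, C_1 ≅ Z^14, C_2 ≅ Z^5.

The boundary map ∂_1: C_1 → C_0 sends each edge [p,q] (with p < q) to q − p. For instance
  ∂PU = U − P.
As a 8×14 matrix over Z this has rank 7, with invariant factors (1,1,1,1,1,1,1).

Boundary ∂_2: C_2 → C_1 maps a triangle to the signed sum of its edges. For instance
  ∂QVW = VW − QW + QV,
  ∂QUW = UW − QW + QU.
The 14×5 boundary matrix has rank 5 and Smith normal form diag(1,1,1,1,1).

Reading off H_k = ker ∂_k / im ∂_{k+1}:

  H_0: rank C_0 − rank ∂_1 = 8 − 7 = 1, and the invariant factors of ∂_1 are all 1, so H_0 ≅ Z.
  H_1: rank ker ∂_1 − rank ∂_2 = (14 − 7) − 5 = 2, and the invariant factors of ∂_2 are all 1, so H_1 ≅ Z^2.
  H_2: rank ker ∂_2 − rank ∂_3 = (5 − 5) − 0 = 0, and there is no ∂_3, so H_2 ≅ 0.

Hence the Betti numbers are b_0 = 1, b_1 = 2, b_2 = 0.

b_0 = 1, b_1 = 2, b_2 = 0.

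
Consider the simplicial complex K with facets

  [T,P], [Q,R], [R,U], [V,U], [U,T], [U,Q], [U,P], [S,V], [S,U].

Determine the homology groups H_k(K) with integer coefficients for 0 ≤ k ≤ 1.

H_0 ≅ Z,  H_1 ≅ Z^3.

Order the vertices as P < Q < R < S < T < U < V. Listing each simplex with vertices in this order, K has dimension 1 with simplices:

  0-simplices (7): P, Q, R, S, T, U, V
  1-simplices (9): PT, PU, QR, QU, RU, SU, SV, TU, UV

Hence C_0 ≅ Z^7, C_1 ≅ Z^9.

∂_1: C_1 → C_0 is given by ∂[p,q] = [q] − [p]. For instance
  ∂RU = U − R.
The 7×9 boundary matrix has rank 6 and Smith normal form diag(1,1,1,1,1,1).

Now H_k = ker ∂_k / im ∂_{k+1}, so:

  H_0: rank C_0 − rank ∂_1 = 7 − 6 = 1, and the invariant factors of ∂_1 are all 1, so H_0 ≅ Z.
  H_1: rank ker ∂_1 − rank ∂_2 = (9 − 6) − 0 = 3, and there is no ∂_2, so H_1 ≅ Z^3.

(K is a triangulation of a wedge of 3 circles.)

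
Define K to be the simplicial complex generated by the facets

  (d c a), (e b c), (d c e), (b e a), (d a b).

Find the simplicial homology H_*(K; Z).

H_0 ≅ Z,  H_1 ≅ Z,  H_2 = 0.

Order the vertices as a < b < c < d < e. Listing each simplex with vertices in this order, K has dimension 2 with simplices:

  0-simplices (5): a, b, c, d, e
  1-simplices (10): ab, ac, ad, ae, bc, bd, be, cd, ce, de
  2-simplices (5): abd, abe, acd, bce, cde

giving chain groups C_0 ≅ Z^5, C_1 ≅ Z^10, C_2 ≅ Z^5.

Boundary ∂_1: C_1 → C_0 sends each edge [p,q] (with p < q) to q − p.
The resulting 5×10 matrix has rank 4, and its Smith normal form has invariant factors (1,1,1,1).

∂_2: C_2 → C_1 sends each 2-simplex [p,q,r] to [q,r] − [p,r] + [p,q]. For instance
  ∂cde = de − ce + cd,
  ∂abd = bd − ad + ab.
This gives a 10×5 integer matrix of rank 5; reducing to Smith normal form yields diagonal entries (1,1,1,1,1).

Now H_k = ker ∂_k / im ∂_{k+1}, so:

  H_0: rank C_0 − rank ∂_1 = 5 − 4 = 1, and the invariant factors of ∂_1 are all 1, so H_0 ≅ Z.
  H_1: rank ker ∂_1 − rank ∂_2 = (10 − 4) − 5 = 1, and the invariant factors of ∂_2 are all 1, so H_1 ≅ Z.
  H_2: rank ker ∂_2 − rank ∂_3 = (5 − 5) − 0 = 0, and there is no ∂_3, so H_2 ≅ 0.

As a check, the Euler characteristic is 5 − 10 + 5 = 0, which agrees with 1 − 1 + 0 = 0.
(K is a triangulation of the Möbius band.)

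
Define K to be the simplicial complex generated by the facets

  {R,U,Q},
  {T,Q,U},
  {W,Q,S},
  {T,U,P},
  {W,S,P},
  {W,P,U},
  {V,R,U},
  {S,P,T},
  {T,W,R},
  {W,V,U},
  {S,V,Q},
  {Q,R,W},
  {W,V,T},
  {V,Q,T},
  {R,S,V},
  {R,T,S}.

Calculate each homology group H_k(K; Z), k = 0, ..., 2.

H_0 = Z,  H_1 = Z^2,  H_2 = Z.

Fix the vertex order P < Q < R < S < T < U < V < W and write every simplex with vertices in increasing order. Then dim K = 2 and the simplices of K are:

  0-simplices (8): P, Q, R, S, T, U, V, W
  1-simplices (24): PS, PT, PU, PW, QR, QS, QT, QU, QV, QW, RS, RT, RU, RV, RW, ST, SV, SW, TU, TV, TW, UV, UW, VW
  2-simplices (16): PST, PSW, PTU, PUW, QRU, QRW, QSV, QSW, QTU, QTV, RST, RSV, RTW, RUV, TVW, UVW

so the chain groups are C_0 ≅ Z^8, C_1 ≅ Z^24, C_2 ≅ Z^16.

The boundary map ∂_1: C_1 → C_0 is given by ∂[p,q] = [q] − [p].
This gives a 8×24 integer matrix of rank 7; reducing to Smith normal form yields diagonal entries (1,1,1,1,1,1,1).

The boundary map ∂_2: C_2 → C_1 maps a triangle to the signed sum of its edges. For instance
  ∂TVW = VW − TW + TV,
  ∂RSV = SV − RV + RS.
This gives a 24×16 integer matrix of rank 15; reducing to Smith normal form yields diagonal entries (1,1,1,1,1,1,1,1,1,1,1,1,1,1,1).

From H_k ≅ ker(∂_k) / im(∂_{k+1}) we obtain:

  H_0: rank C_0 − rank ∂_1 = 8 − 7 = 1, and the invariant factors of ∂_1 are all 1, so H_0 = Z.
  H_1: rank ker ∂_1 − rank ∂_2 = (24 − 7) − 15 = 2, and the invariant factors of ∂_2 are all 1, so H_1 = Z^2.
  H_2: rank ker ∂_2 − rank ∂_3 = (16 − 15) − 0 = 1, and there is no ∂_3, so H_2 = Z.

As a check, the Euler characteristic is 8 − 24 + 16 = 0, which agrees with 1 − 2 + 1 = 0.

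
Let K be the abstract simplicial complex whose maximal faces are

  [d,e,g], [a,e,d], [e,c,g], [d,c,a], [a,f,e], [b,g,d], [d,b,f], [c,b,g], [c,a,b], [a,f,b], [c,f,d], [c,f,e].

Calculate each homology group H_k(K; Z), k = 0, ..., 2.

H_0 ≅ Z,  H_1 ≅ Z/2,  H_2 = 0.

Fix the vertex order a < b < c < d < e < f < g and write every simplex with vertices in increasing order. Then dim K = 2 and the simplices of K are:

  0-simplices (7): a, b, c, d, e, f, g
  1-simplices (18): ab, ac, ad, ae, af, bc, bd, bf, bg, cd, ce, cf, cg, de, df, dg, ef, eg
  2-simplices (12): abc, abf, acd, ade, aef, bcg, bdf, bdg, cdf, cef, ceg, deg

giving chain groups C_0 ≅ Z^7, C_1 ≅ Z^18, C_2 ≅ Z^12.

The boundary map ∂_1: C_1 → C_0 is given by ∂[p,q] = [q] − [p].
As a 7×18 matrix over Z this has rank 6, with invariant factors (1,1,1,1,1,1).

Boundary ∂_2: C_2 → C_1 sends each 2-simplex [p,q,r] to [q,r] − [p,r] + [p,q]. For instance
  ∂cdf = df − cf + cd,
  ∂abc = bc − ac + ab.
This gives a 18×12 integer matrix of rank 12; reducing to Smith normal form yields diagonal entries (1,1,1,1,1,1,1,1,1,1,1,2).

From H_k ≅ ker(∂_k) / im(∂_{k+1}) we obtain:

  H_0: rank C_0 − rank ∂_1 = 7 − 6 = 1, and the invariant factors of ∂_1 are all 1, so H_0 ≅ Z.
  H_1: rank ker ∂_1 − rank ∂_2 = (18 − 6) − 12 = 0, and ∂_2 has invariant factor 2 > 1, so H_1 ≅ Z/2.
  H_2: rank ker ∂_2 − rank ∂_3 = (12 − 12) − 0 = 0, and there is no ∂_3, so H_2 ≅ 0.

(K is a triangulation of the real projective plane RP^2.)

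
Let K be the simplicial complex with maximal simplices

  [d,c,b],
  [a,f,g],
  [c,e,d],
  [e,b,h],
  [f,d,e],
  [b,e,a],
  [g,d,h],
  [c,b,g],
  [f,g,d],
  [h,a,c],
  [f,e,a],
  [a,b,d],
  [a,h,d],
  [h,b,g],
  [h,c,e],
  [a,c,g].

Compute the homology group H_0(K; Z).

H_0 ≅ Z.

Order the vertices as a < b < c < d < e < f < g < h. Listing each simplex with vertices in this order, K has dimension 2 with simplices:

  0-simplices (8): a, b, c, d, e, f, g, h
  1-simplices (24): ab, ac, ad, ae, af, ag, ah, bc, bd, be, bg, bh, cd, ce, cg, ch, de, df, dg, dh, ef, eh, fg, gh
  2-simplices (16): abd, abe, acg, ach, adh, aef, afg, bcd, bcg, beh, bgh, cde, ceh, def, dfg, dgh

giving chain groups C_0 ≅ Z^8, C_1 ≅ Z^24, C_2 ≅ Z^16.

Boundary ∂_1: C_1 → C_0 sends each edge [p,q] (with p < q) to q − p. For instance
  ∂ch = h − c.
This gives a 8×24 integer matrix of rank 7; reducing to Smith normal form yields diagonal entries (1,1,1,1,1,1,1).

Boundary ∂_2: C_2 → C_1 acts by ∂[p,q,r] = [q,r] − [p,r] + [p,q]. For instance
  ∂aef = ef − af + ae,
  ∂bcg = cg − bg + bc.
This gives a 24×16 integer matrix of rank 15; reducing to Smith normal form yields diagonal entries (1,1,1,1,1,1,1,1,1,1,1,1,1,1,1).

From H_k ≅ ker(∂_k) / im(∂_{k+1}) we obtain:

  H_0: rank C_0 − rank ∂_1 = 8 − 7 = 1, and the invariant factors of ∂_1 are all 1, so H_0 ≅ Z.

(K is a triangulation of the torus T^2.)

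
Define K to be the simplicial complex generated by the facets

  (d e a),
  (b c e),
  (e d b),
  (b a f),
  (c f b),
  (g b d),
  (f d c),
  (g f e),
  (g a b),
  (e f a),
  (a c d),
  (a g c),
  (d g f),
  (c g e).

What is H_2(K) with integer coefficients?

We work with the vertex ordering a < b < c < d < e < f < g. The simplices of K, each written with vertices in increasing order, are:

  0-simplices (7): a, b, c, d, e, f, g
  1-simplices (21): ab, ac, ad, ae, af, ag, bc, bd, be, bf, bg, cd, ce, cf, cg, de, df, dg, ef, eg, fg
  2-simplices (14): abf, abg, acd, acg, ade, aef, bce, bcf, bde, bdg, cdf, ceg, dfg, efg

Hence C_0 ≅ Z^7, C_1 ≅ Z^21, C_2 ≅ Z^14.

Boundary ∂_1: C_1 → C_0 sends each edge [p,q] (with p < q) to q − p. For instance
  ∂bf = f − b.
The 7×21 boundary matrix has rank 6 and Smith normal form diag(1,1,1,1,1,1).

The boundary map ∂_2: C_2 → C_1 acts by ∂[p,q,r] = [q,r] − [p,r] + [p,q]. For instance
  ∂ceg = eg − cg + ce,
  ∂acd = cd − ad + ac.
This gives a 21×14 integer matrix of rank 13; reducing to Smith normal form yields diagonal entries (1,1,1,1,1,1,1,1,1,1,1,1,1).

Now H_k = ker ∂_k / im ∂_{k+1}, so:

  H_2: rank ker ∂_2 − rank ∂_3 = (14 − 13) − 0 = 1, and there is no ∂_3, so H_2 = Z.

(K is a triangulation of the torus T^2.)

H_2 = Z.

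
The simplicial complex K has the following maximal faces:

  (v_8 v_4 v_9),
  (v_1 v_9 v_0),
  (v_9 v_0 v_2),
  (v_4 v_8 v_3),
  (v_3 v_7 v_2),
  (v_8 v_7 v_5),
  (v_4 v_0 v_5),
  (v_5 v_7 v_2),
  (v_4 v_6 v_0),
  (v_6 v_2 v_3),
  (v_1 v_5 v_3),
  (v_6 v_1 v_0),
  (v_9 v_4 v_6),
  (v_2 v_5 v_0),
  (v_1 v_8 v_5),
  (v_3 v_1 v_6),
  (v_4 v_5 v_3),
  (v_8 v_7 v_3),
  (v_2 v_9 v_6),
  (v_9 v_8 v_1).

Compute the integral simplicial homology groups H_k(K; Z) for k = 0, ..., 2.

Fix the vertex order v_0 < v_1 < v_2 < v_3 < v_4 < v_5 < v_6 < v_7 < v_8 < v_9 and write every simplex with vertices in increasing order. Then dim K = 2 and the simplices of K are:

  0-simplices (10): [v_0], [v_1], [v_2], [v_3], [v_4], [v_5], [v_6], [v_7], [v_8], [v_9]
  1-simplices (30): (30 of them)
  2-simplices (20): (20 of them)

Hence C_0 ≅ Z^10, C_1 ≅ Z^30, C_2 ≅ Z^20.

∂_1: C_1 → C_0 sends each edge [p,q] (with p < q) to q − p. For instance
  ∂[v_4,v_5] = [v_5] − [v_4].
The resulting 10×30 matrix has rank 9, and its Smith normal form has invariant factors (1,1,1,1,1,1,1,1,1).

∂_2: C_2 → C_1 acts by ∂[p,q,r] = [q,r] − [p,r] + [p,q]. For instance
  ∂[v_1,v_8,v_9] = [v_8,v_9] − [v_1,v_9] + [v_1,v_8],
  ∂[v_1,v_3,v_5] = [v_3,v_5] − [v_1,v_5] + [v_1,v_3].
The 30×20 boundary matrix has rank 20 and Smith normal form diag(1,1,1,1,1,1,1,1,1,1,1,1,1,1,1,1,1,1,1,2).

Now H_k = ker ∂_k / im ∂_{k+1}, so:

  H_0: rank C_0 − rank ∂_1 = 10 − 9 = 1, and the invariant factors of ∂_1 are all 1, so H_0 = Z.
  H_1: rank ker ∂_1 − rank ∂_2 = (30 − 9) − 20 = 1, and ∂_2 has invariant factor 2 > 1, so H_1 = Z ⊕ Z/2Z.
  H_2: rank ker ∂_2 − rank ∂_3 = (20 − 20) − 0 = 0, and there is no ∂_3, so H_2 = 0.

H_0 = Z,  H_1 = Z ⊕ Z/2Z,  H_2 = 0.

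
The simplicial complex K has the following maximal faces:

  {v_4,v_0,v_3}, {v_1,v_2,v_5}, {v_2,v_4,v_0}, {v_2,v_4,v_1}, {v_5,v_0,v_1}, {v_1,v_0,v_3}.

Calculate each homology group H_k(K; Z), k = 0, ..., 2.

K has 6 vertices, 12 edges, 6 triangles.
rank ∂_0 = 0, rank ∂_1 = 5 ⇒ b_0 = 6 − 0 − 5 = 1; all invariant factors of ∂_1 are 1 so no torsion. So H_0 ≅ Z.
rank ∂_1 = 5, rank ∂_2 = 6 ⇒ b_1 = 12 − 5 − 6 = 1; all invariant factors of ∂_2 are 1 so no torsion. So H_1 ≅ Z.
rank ∂_2 = 6, rank ∂_3 = 0 ⇒ b_2 = 6 − 6 − 0 = 0. So H_2 ≅ 0.

H_0 ≅ Z,  H_1 ≅ Z,  H_2 = 0.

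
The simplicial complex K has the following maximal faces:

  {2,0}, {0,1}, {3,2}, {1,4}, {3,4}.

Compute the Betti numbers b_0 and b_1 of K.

b_0 = 1, b_1 = 1.

We work with the vertex ordering 0 < 1 < 2 < 3 < 4. The simplices of K, each written with vertices in increasing order, are:

  0-simplices (5): [0], [1], [2], [3], [4]
  1-simplices (5): [0,1], [0,2], [1,4], [2,3], [3,4]

Hence C_0 ≅ Z^5, C_1 ≅ Z^5.

∂_1: C_1 → C_0 sends each edge [p,q] (with p < q) to q − p. For instance
  ∂[0,1] = [1] − [0].
The resulting 5×5 matrix has rank 4, and its Smith normal form has invariant factors (1,1,1,1).

Reading off H_k = ker ∂_k / im ∂_{k+1}:

  H_0: rank C_0 − rank ∂_1 = 5 − 4 = 1, and the invariant factors of ∂_1 are all 1, so H_0 ≅ Z.
  H_1: rank ker ∂_1 − rank ∂_2 = (5 − 4) − 0 = 1, and there is no ∂_2, so H_1 ≅ Z.

As a check, the Euler characteristic is 5 − 5 = 0, which agrees with 1 − 1 = 0.

Hence the Betti numbers are b_0 = 1, b_1 = 1.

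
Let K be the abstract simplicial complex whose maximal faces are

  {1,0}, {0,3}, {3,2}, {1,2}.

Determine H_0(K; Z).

H_0 ≅ Z.

We work with the vertex ordering 0 < 1 < 2 < 3. The simplices of K, each written with vertices in increasing order, are:

  0-simplices (4): [0], [1], [2], [3]
  1-simplices (4): [0,1], [0,3], [1,2], [2,3]

giving chain groups C_0 ≅ Z^4, C_1 ≅ Z^4.

Boundary ∂_1: C_1 → C_0 is given by ∂[p,q] = [q] − [p]. For instance
  ∂[1,2] = [2] − [1].
The resulting 4×4 matrix has rank 3, and its Smith normal form has invariant factors (1,1,1).

Now H_k = ker ∂_k / im ∂_{k+1}, so:

  H_0: rank C_0 − rank ∂_1 = 4 − 3 = 1, and the invariant factors of ∂_1 are all 1, so H_0 = Z.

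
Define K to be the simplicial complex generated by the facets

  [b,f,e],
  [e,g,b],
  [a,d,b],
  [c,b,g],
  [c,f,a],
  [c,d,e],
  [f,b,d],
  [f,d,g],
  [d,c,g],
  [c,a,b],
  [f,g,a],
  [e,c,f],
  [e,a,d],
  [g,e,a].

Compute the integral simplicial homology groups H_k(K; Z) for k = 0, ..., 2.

We work with the vertex ordering a < b < c < d < e < f < g. The simplices of K, each written with vertices in increasing order, are:

  0-simplices (7): a, b, c, d, e, f, g
  1-simplices (21): ab, ac, ad, ae, af, ag, bc, bd, be, bf, bg, cd, ce, cf, cg, de, df, dg, ef, eg, fg
  2-simplices (14): abc, abd, acf, ade, aeg, afg, bcg, bdf, bef, beg, cde, cdg, cef, dfg

so the chain groups are C_0 ≅ Z^7, C_1 ≅ Z^21, C_2 ≅ Z^14.

Boundary ∂_1: C_1 → C_0 maps an edge to its endpoints' difference, ∂[p,q] = q − p. For instance
  ∂cd = d − c.
This gives a 7×21 integer matrix of rank 6; reducing to Smith normal form yields diagonal entries (1,1,1,1,1,1).

Boundary ∂_2: C_2 → C_1 sends each 2-simplex [p,q,r] to [q,r] − [p,r] + [p,q]. For instance
  ∂cde = de − ce + cd,
  ∂acf = cf − af + ac.
The 21×14 boundary matrix has rank 13 and Smith normal form diag(1,1,1,1,1,1,1,1,1,1,1,1,1).

From H_k ≅ ker(∂_k) / im(∂_{k+1}) we obtain:

  H_0: rank C_0 − rank ∂_1 = 7 − 6 = 1, and the invariant factors of ∂_1 are all 1, so H_0 = Z.
  H_1: rank ker ∂_1 − rank ∂_2 = (21 − 6) − 13 = 2, and the invariant factors of ∂_2 are all 1, so H_1 = Z^2.
  H_2: rank ker ∂_2 − rank ∂_3 = (14 − 13) − 0 = 1, and there is no ∂_3, so H_2 = Z.

H_0 ≅ Z,  H_1 ≅ Z^2,  H_2 ≅ Z.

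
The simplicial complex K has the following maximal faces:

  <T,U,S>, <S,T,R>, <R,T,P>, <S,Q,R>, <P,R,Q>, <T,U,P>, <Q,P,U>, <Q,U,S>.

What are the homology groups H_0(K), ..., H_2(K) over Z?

H_0 = Z,  H_1 = 0,  H_2 = Z.

Take the total order P < Q < R < S < T < U on the vertex set. Then K (dimension 2) consists of the simplices:

  0-simplices (6): P, Q, R, S, T, U
  1-simplices (12): PQ, PR, PT, PU, QR, QS, QU, RS, RT, ST, SU, TU
  2-simplices (8): PQR, PQU, PRT, PTU, QRS, QSU, RST, STU

Hence C_0 ≅ Z^6, C_1 ≅ Z^12, C_2 ≅ Z^8.

Boundary ∂_1: C_1 → C_0 sends each edge [p,q] (with p < q) to q − p. For instance
  ∂QS = S − Q.
This gives a 6×12 integer matrix of rank 5; reducing to Smith normal form yields diagonal entries (1,1,1,1,1).

∂_2: C_2 → C_1 sends each 2-simplex [p,q,r] to [q,r] − [p,r] + [p,q]. For instance
  ∂STU = TU − SU + ST,
  ∂PQR = QR − PR + PQ.
The resulting 12×8 matrix has rank 7, and its Smith normal form has invariant factors (1,1,1,1,1,1,1).

Reading off H_k = ker ∂_k / im ∂_{k+1}:

  H_0: rank C_0 − rank ∂_1 = 6 − 5 = 1, and the invariant factors of ∂_1 are all 1, so H_0 ≅ Z.
  H_1: rank ker ∂_1 − rank ∂_2 = (12 − 5) − 7 = 0, and the invariant factors of ∂_2 are all 1, so H_1 ≅ 0.
  H_2: rank ker ∂_2 − rank ∂_3 = (8 − 7) − 0 = 1, and there is no ∂_3, so H_2 ≅ Z.

As a check, the Euler characteristic is 6 − 12 + 8 = 2, which agrees with 1 − 0 + 1 = 2.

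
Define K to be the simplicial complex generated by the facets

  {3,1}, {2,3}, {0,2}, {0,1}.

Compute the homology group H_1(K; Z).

H_1 = Z.

We work with the vertex ordering 0 < 1 < 2 < 3. The simplices of K, each written with vertices in increasing order, are:

  0-simplices (4): [0], [1], [2], [3]
  1-simplices (4): [0,1], [0,2], [1,3], [2,3]

so the chain groups are C_0 ≅ Z^4, C_1 ≅ Z^4.

∂_1: C_1 → C_0 maps an edge to its endpoints' difference, ∂[p,q] = q − p.
This gives a 4×4 integer matrix of rank 3; reducing to Smith normal form yields diagonal entries (1,1,1).

Now H_k = ker ∂_k / im ∂_{k+1}, so:

  H_1: rank ker ∂_1 − rank ∂_2 = (4 − 3) − 0 = 1, and there is no ∂_2, so H_1 = Z.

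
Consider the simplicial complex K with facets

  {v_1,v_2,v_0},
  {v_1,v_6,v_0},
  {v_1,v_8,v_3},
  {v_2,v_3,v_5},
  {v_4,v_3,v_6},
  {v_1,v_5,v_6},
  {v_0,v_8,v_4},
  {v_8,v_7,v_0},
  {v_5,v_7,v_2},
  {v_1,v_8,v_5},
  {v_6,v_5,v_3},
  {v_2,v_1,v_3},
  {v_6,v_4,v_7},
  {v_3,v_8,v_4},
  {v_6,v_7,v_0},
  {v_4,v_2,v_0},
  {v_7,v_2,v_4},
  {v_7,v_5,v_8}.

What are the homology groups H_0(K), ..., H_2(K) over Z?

Fix the vertex order v_0 < v_1 < v_2 < v_3 < v_4 < v_5 < v_6 < v_7 < v_8 and write every simplex with vertices in increasing order. Then dim K = 2 and the simplices of K are:

  0-simplices (9): [v_0], [v_1], [v_2], [v_3], [v_4], [v_5], [v_6], [v_7], [v_8]
  1-simplices (27): (27 of them)
  2-simplices (18): (18 of them)

giving chain groups C_0 ≅ Z^9, C_1 ≅ Z^27, C_2 ≅ Z^18.

Boundary ∂_1: C_1 → C_0 maps an edge to its endpoints' difference, ∂[p,q] = q − p.
As a 9×27 matrix over Z this has rank 8, with invariant factors (1,1,1,1,1,1,1,1).

∂_2: C_2 → C_1 maps a triangle to the signed sum of its edges. For instance
  ∂[v_2,v_4,v_7] = [v_4,v_7] − [v_2,v_7] + [v_2,v_4],
  ∂[v_4,v_6,v_7] = [v_6,v_7] − [v_4,v_7] + [v_4,v_6].
As a 27×18 matrix over Z this has rank 18, with invariant factors (1,1,1,1,1,1,1,1,1,1,1,1,1,1,1,1,1,2).

Reading off H_k = ker ∂_k / im ∂_{k+1}:

  H_0: rank C_0 − rank ∂_1 = 9 − 8 = 1, and the invariant factors of ∂_1 are all 1, so H_0 = Z.
  H_1: rank ker ∂_1 − rank ∂_2 = (27 − 8) − 18 = 1, and ∂_2 has invariant factor 2 > 1, so H_1 = Z ⊕ Z/2Z.
  H_2: rank ker ∂_2 − rank ∂_3 = (18 − 18) − 0 = 0, and there is no ∂_3, so H_2 = 0.

As a check, the Euler characteristic is 9 − 27 + 18 = 0, which agrees with 1 − 1 + 0 = 0.

H_0 = Z,  H_1 = Z ⊕ Z/2Z,  H_2 = 0.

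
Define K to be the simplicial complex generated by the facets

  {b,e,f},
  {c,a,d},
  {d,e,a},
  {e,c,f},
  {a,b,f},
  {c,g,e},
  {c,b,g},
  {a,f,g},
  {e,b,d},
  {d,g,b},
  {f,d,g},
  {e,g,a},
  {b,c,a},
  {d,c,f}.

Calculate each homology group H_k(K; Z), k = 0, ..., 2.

We work with the vertex ordering a < b < c < d < e < f < g. The simplices of K, each written with vertices in increasing order, are:

  0-simplices (7): a, b, c, d, e, f, g
  1-simplices (21): ab, ac, ad, ae, af, ag, bc, bd, be, bf, bg, cd, ce, cf, cg, de, df, dg, ef, eg, fg
  2-simplices (14): abc, abf, acd, ade, aeg, afg, bcg, bde, bdg, bef, cdf, cef, ceg, dfg

Hence C_0 ≅ Z^7, C_1 ≅ Z^21, C_2 ≅ Z^14.

The boundary map ∂_1: C_1 → C_0 maps an edge to its endpoints' difference, ∂[p,q] = q − p. For instance
  ∂df = f − d.
As a 7×21 matrix over Z this has rank 6, with invariant factors (1,1,1,1,1,1).

The boundary map ∂_2: C_2 → C_1 acts by ∂[p,q,r] = [q,r] − [p,r] + [p,q]. For instance
  ∂bdg = dg − bg + bd,
  ∂ade = de − ae + ad.
The resulting 21×14 matrix has rank 13, and its Smith normal form has invariant factors (1,1,1,1,1,1,1,1,1,1,1,1,1).

Now H_k = ker ∂_k / im ∂_{k+1}, so:

  H_0: rank C_0 − rank ∂_1 = 7 − 6 = 1, and the invariant factors of ∂_1 are all 1, so H_0 ≅ Z.
  H_1: rank ker ∂_1 − rank ∂_2 = (21 − 6) − 13 = 2, and the invariant factors of ∂_2 are all 1, so H_1 ≅ Z^2.
  H_2: rank ker ∂_2 − rank ∂_3 = (14 − 13) − 0 = 1, and there is no ∂_3, so H_2 ≅ Z.

H_0 = Z,  H_1 = Z^2,  H_2 = Z.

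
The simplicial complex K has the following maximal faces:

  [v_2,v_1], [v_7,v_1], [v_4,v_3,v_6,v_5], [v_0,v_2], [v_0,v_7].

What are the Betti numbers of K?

Take the total order v_0 < v_1 < v_2 < v_3 < v_4 < v_5 < v_6 < v_7 on the vertex set. Then K (dimension 3) consists of the simplices:

  0-simplices (8): [v_0], [v_1], [v_2], [v_3], [v_4], [v_5], [v_6], [v_7]
  1-simplices (10): [v_0,v_2], [v_0,v_7], [v_1,v_2], [v_1,v_7], [v_3,v_4], [v_3,v_5], [v_3,v_6], [v_4,v_5], [v_4,v_6], [v_5,v_6]
  2-simplices (4): [v_3,v_4,v_5], [v_3,v_4,v_6], [v_3,v_5,v_6], [v_4,v_5,v_6]
  3-simplices (1): [v_3,v_4,v_5,v_6]

so the chain groups are C_0 ≅ Z^8, C_1 ≅ Z^10, C_2 ≅ Z^4, C_3 ≅ Z^1.

∂_1: C_1 → C_0 sends each edge [p,q] (with p < q) to q − p. For instance
  ∂[v_3,v_4] = [v_4] − [v_3].
This gives a 8×10 integer matrix of rank 6; reducing to Smith normal form yields diagonal entries (1,1,1,1,1,1).

Boundary ∂_2: C_2 → C_1 maps a triangle to the signed sum of its edges. For instance
  ∂[v_4,v_5,v_6] = [v_5,v_6] − [v_4,v_6] + [v_4,v_5],
  ∂[v_3,v_4,v_6] = [v_4,v_6] − [v_3,v_6] + [v_3,v_4].
The resulting 10×4 matrix has rank 3, and its Smith normal form has invariant factors (1,1,1).

∂_3: C_3 → C_2 sends each 3-simplex σ to the alternating sum Σ_i (−1)^i (σ with its i-th vertex removed). For instance
  ∂[v_3,v_4,v_5,v_6] = [v_4,v_5,v_6] − [v_3,v_5,v_6] + [v_3,v_4,v_6] − [v_3,v_4,v_5].
This gives a 4×1 integer matrix of rank 1; reducing to Smith normal form yields diagonal entries (1).

Reading off H_k = ker ∂_k / im ∂_{k+1}:

  H_0: rank C_0 − rank ∂_1 = 8 − 6 = 2, and the invariant factors of ∂_1 are all 1, so H_0 = Z^2.
  H_1: rank ker ∂_1 − rank ∂_2 = (10 − 6) − 3 = 1, and the invariant factors of ∂_2 are all 1, so H_1 = Z.
  H_2: rank ker ∂_2 − rank ∂_3 = (4 − 3) − 1 = 0, and the invariant factors of ∂_3 are all 1, so H_2 = 0.
  H_3: rank ker ∂_3 − rank ∂_4 = (1 − 1) − 0 = 0, and there is no ∂_4, so H_3 = 0.

(K is a triangulation of the disjoint union of the circle S^1 and the 3-simplex.)

Hence the Betti numbers are b_0 = 2, b_1 = 1, b_2 = 0, b_3 = 0.

b_0 = 2, b_1 = 1, b_2 = 0, b_3 = 0.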